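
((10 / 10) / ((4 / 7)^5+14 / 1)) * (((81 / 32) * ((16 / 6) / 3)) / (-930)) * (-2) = 0.00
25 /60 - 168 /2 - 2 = -1027 /12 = -85.58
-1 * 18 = -18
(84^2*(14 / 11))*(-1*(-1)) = 98784 / 11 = 8980.36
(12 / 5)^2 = 144 / 25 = 5.76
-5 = -5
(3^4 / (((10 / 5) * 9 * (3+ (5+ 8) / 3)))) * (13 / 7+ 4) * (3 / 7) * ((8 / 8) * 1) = 3321 / 2156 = 1.54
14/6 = 7/3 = 2.33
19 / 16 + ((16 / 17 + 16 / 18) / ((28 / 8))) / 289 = 841403 / 707472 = 1.19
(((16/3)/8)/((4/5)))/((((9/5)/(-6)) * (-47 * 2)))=25/846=0.03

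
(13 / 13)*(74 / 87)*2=148 / 87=1.70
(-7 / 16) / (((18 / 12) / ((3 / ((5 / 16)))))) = -14 / 5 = -2.80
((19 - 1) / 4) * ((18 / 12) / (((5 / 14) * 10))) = 189 / 100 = 1.89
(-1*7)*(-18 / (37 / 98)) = 12348 / 37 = 333.73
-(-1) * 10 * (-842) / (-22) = 4210 / 11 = 382.73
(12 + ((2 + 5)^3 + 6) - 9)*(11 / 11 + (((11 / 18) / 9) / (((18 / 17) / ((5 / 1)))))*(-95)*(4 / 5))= -5996672 / 729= -8225.89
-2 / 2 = -1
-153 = -153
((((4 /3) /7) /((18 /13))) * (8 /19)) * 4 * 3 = 832 /1197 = 0.70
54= 54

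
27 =27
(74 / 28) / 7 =37 / 98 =0.38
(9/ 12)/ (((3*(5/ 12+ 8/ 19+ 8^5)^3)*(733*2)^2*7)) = 740772/ 1568532938710479170573314625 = 0.00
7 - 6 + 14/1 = 15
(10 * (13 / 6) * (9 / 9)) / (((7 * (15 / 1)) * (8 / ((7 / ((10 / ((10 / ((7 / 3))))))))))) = 13 / 168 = 0.08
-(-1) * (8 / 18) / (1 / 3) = 4 / 3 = 1.33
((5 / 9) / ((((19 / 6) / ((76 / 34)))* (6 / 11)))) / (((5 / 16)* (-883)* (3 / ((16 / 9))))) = -5632 / 3647673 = -0.00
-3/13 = -0.23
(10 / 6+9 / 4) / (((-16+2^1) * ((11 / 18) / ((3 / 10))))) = -423 / 3080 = -0.14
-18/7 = -2.57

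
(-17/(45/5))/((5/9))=-17/5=-3.40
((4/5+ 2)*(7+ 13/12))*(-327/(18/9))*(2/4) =-74011/40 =-1850.28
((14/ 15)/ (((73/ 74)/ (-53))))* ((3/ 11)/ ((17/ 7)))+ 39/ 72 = -8337229/ 1638120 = -5.09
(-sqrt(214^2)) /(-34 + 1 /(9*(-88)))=169488 /26929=6.29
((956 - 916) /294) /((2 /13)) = 130 /147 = 0.88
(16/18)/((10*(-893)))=-4/40185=-0.00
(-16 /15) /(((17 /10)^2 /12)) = -1280 /289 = -4.43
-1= -1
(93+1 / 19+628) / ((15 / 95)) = 13700 / 3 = 4566.67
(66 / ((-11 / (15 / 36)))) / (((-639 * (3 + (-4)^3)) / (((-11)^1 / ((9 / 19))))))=1045 / 701622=0.00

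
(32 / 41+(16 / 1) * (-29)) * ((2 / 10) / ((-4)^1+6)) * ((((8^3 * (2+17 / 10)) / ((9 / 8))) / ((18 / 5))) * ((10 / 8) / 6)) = -44973056 / 9963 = -4514.01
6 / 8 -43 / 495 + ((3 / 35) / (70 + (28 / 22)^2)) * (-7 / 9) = 5681243 / 8579340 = 0.66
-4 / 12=-1 / 3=-0.33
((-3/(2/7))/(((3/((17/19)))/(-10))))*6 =187.89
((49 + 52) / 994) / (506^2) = 101 / 254499784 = 0.00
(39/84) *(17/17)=13/28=0.46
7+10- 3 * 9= -10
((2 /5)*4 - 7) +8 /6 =-61 /15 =-4.07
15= 15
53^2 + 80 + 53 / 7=20276 / 7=2896.57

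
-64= -64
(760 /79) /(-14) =-380 /553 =-0.69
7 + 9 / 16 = 121 / 16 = 7.56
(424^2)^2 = 32319410176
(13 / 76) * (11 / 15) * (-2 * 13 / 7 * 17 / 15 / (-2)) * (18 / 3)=31603 / 19950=1.58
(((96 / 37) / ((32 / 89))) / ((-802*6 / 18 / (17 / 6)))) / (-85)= 267 / 296740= 0.00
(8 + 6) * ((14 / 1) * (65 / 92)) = 3185 / 23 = 138.48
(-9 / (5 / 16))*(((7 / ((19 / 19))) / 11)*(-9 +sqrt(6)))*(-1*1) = -9072 / 55 +1008*sqrt(6) / 55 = -120.05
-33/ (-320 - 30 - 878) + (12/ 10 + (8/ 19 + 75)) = 8941747/ 116660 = 76.65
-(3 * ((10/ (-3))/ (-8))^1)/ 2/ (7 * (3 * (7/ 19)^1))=-95/ 1176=-0.08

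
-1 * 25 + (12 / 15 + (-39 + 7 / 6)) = -1861 / 30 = -62.03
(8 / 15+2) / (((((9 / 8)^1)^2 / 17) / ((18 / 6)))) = 41344 / 405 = 102.08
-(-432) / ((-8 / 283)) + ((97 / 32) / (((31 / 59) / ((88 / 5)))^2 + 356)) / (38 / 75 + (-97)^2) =-34499079790013180548 / 2257497696116739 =-15282.00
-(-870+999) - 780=-909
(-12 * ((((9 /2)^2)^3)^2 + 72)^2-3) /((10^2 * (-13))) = 239299828982035237544259 /5452595200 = 43887327080879.81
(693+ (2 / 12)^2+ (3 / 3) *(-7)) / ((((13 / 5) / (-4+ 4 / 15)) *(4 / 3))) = -172879 / 234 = -738.80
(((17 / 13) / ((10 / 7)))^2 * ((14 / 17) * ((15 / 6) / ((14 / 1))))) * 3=2499 / 6760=0.37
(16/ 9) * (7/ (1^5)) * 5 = 560/ 9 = 62.22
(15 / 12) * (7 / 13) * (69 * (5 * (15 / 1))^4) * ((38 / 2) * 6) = 4355490234375 / 26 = 167518855168.27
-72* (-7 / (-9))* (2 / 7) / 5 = -16 / 5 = -3.20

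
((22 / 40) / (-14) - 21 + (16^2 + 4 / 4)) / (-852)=-22023 / 79520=-0.28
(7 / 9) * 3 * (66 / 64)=77 / 32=2.41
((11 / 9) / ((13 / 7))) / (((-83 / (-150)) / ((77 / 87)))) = 296450 / 281619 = 1.05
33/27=11/9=1.22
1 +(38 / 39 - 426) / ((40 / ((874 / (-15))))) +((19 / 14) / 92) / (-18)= 1557493051 / 2511600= 620.12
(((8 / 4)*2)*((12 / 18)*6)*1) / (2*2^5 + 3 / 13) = 208 / 835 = 0.25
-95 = -95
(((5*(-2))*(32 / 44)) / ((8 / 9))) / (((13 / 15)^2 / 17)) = -185.18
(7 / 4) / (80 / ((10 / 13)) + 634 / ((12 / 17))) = 3 / 1718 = 0.00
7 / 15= 0.47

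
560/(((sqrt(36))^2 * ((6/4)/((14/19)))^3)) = 1.84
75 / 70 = 15 / 14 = 1.07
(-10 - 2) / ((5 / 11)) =-132 / 5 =-26.40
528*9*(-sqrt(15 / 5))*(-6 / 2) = 14256*sqrt(3) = 24692.12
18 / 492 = 3 / 82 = 0.04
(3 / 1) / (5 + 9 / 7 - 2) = 0.70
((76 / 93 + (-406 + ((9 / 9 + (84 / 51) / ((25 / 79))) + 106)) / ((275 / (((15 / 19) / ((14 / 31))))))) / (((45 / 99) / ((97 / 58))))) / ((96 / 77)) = -648086289829 / 209071440000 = -3.10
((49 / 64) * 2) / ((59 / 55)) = 2695 / 1888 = 1.43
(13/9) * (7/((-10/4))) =-182/45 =-4.04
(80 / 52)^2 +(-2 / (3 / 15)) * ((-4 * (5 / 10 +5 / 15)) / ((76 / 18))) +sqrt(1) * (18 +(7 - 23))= 12.26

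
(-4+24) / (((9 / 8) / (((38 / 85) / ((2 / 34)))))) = 1216 / 9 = 135.11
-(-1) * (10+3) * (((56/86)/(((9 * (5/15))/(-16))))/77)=-832/1419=-0.59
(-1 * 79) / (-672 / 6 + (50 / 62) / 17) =41633 / 58999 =0.71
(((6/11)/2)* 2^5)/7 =96/77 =1.25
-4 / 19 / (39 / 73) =-292 / 741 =-0.39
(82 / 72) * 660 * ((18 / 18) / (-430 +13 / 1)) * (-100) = 180.26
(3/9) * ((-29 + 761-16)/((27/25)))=17900/81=220.99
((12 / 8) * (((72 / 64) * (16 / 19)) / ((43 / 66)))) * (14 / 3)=10.18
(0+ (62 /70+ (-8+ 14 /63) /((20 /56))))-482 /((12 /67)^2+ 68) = -192241139 /6871410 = -27.98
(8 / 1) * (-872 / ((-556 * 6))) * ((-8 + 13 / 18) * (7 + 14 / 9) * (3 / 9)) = -4397932 / 101331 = -43.40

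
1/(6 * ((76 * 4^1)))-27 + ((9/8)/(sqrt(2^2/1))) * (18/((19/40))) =-10367/1824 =-5.68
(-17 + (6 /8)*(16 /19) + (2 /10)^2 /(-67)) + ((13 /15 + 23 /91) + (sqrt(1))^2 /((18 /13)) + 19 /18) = -351138776 /26064675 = -13.47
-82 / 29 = -2.83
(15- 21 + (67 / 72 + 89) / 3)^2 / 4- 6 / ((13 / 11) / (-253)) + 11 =1439.18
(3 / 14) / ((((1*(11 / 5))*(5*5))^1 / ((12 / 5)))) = 18 / 1925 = 0.01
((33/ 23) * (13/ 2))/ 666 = 143/ 10212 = 0.01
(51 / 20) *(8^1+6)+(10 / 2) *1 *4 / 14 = 2599 / 70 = 37.13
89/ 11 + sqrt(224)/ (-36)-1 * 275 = -267.32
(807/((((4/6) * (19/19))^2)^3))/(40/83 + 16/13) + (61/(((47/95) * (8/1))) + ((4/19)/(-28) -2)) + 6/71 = 13449347305841/2499599872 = 5380.60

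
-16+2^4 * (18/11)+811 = 9033/11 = 821.18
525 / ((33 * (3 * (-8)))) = -175 / 264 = -0.66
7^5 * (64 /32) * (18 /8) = 151263 /2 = 75631.50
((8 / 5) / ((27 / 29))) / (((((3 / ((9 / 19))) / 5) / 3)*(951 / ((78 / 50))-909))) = -754 / 55461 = -0.01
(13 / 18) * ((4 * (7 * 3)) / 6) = 91 / 9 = 10.11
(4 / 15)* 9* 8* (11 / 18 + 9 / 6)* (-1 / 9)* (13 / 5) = -7904 / 675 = -11.71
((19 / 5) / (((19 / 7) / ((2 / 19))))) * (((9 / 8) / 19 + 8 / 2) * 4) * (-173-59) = -1002008 / 1805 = -555.13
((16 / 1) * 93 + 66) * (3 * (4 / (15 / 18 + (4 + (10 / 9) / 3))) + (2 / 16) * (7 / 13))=53891943 / 14612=3688.20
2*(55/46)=2.39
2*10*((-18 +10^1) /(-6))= 80 /3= 26.67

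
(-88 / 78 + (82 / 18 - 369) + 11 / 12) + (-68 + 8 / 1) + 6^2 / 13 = -421.89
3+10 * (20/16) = 31/2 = 15.50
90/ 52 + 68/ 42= 1829/ 546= 3.35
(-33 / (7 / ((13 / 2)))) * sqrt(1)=-429 / 14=-30.64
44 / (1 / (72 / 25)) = 3168 / 25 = 126.72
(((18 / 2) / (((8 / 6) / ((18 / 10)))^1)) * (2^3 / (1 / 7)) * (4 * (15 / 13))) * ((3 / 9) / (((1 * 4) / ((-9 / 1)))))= -2355.23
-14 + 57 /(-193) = -2759 /193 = -14.30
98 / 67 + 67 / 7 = 5175 / 469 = 11.03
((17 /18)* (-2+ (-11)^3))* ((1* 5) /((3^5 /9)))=-113305 /486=-233.14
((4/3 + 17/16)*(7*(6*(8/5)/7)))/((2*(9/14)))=161/9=17.89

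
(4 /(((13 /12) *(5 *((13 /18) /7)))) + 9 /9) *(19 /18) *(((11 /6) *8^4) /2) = 32329.88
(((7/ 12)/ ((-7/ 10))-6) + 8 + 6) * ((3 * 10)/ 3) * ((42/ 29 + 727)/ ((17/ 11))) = 49960625/ 1479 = 33780.00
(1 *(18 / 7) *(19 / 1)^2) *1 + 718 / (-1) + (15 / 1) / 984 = 482851 / 2296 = 210.30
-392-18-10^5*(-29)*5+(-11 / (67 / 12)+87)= 971478227 / 67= 14499675.03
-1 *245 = -245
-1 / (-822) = 1 / 822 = 0.00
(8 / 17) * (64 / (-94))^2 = 8192 / 37553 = 0.22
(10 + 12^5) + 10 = 248852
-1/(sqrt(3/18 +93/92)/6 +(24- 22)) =-0.46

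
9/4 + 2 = 17/4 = 4.25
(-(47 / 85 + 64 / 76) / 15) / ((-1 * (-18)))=-751 / 145350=-0.01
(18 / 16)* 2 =2.25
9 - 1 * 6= 3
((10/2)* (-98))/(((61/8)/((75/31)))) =-294000/1891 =-155.47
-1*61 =-61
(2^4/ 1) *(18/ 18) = 16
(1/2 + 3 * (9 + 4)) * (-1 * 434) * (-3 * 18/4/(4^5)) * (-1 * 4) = -462861/512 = -904.03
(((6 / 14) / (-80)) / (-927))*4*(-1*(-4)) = 0.00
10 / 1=10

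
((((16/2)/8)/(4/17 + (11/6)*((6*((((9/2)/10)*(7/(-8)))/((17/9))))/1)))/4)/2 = -340/5597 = -0.06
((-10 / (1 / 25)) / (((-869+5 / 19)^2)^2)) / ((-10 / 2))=3258025 / 37113966160128648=0.00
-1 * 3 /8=-0.38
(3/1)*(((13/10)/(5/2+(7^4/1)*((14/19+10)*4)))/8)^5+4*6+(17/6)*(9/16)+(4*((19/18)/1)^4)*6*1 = 11459887252299147823236037964953231584914431927/206901175187119319860142234219085527961600000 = 55.39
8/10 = 4/5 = 0.80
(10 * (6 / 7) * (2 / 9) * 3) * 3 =120 / 7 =17.14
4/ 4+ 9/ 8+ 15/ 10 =29/ 8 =3.62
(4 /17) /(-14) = -2 /119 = -0.02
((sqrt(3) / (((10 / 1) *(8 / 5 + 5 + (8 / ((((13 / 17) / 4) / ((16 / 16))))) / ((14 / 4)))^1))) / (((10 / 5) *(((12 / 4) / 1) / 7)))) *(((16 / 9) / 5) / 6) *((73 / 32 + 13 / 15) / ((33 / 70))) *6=6737549 *sqrt(3) / 451362780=0.03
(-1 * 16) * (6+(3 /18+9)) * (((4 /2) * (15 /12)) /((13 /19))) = -2660 /3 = -886.67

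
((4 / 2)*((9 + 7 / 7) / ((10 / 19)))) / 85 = 38 / 85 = 0.45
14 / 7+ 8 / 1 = 10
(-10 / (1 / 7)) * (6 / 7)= -60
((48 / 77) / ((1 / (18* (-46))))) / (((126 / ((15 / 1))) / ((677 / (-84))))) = 1868520 / 3773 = 495.23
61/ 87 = 0.70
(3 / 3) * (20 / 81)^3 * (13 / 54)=52000 / 14348907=0.00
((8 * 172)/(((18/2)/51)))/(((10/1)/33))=128656/5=25731.20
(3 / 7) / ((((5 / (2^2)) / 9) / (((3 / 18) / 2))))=9 / 35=0.26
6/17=0.35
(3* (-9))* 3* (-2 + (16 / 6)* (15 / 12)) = -108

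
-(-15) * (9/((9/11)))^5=2415765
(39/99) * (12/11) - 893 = -108001/121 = -892.57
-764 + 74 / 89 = -67922 / 89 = -763.17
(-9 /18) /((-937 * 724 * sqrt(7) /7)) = sqrt(7) /1356776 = 0.00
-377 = -377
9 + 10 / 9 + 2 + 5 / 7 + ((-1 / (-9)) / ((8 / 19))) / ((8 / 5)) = 17459 / 1344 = 12.99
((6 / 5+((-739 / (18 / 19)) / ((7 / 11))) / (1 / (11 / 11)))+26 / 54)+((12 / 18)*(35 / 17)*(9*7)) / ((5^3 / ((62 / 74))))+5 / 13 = -94516498049 / 77272650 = -1223.16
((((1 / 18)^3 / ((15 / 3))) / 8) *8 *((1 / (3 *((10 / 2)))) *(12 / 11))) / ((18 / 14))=7 / 3608550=0.00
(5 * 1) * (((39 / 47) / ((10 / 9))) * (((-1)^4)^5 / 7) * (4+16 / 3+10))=3393 / 329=10.31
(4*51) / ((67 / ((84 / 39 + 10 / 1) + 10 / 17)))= 33792 / 871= 38.80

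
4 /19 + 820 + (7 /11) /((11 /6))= 1886462 /2299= 820.56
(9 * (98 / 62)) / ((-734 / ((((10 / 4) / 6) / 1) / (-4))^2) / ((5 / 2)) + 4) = -55125 / 104834932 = -0.00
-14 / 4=-7 / 2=-3.50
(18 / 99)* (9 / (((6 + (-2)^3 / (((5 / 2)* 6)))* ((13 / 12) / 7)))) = 11340 / 5863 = 1.93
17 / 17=1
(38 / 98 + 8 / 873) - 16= -667453 / 42777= -15.60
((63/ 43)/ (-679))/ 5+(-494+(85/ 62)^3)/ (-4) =2442527080677/ 19881321760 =122.86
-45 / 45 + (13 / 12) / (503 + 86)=-7055 / 7068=-1.00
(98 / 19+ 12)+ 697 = 714.16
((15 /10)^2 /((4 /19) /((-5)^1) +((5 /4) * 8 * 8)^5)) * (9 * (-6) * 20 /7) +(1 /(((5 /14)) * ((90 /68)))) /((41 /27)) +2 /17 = 3187013636038979 /2109462755528450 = 1.51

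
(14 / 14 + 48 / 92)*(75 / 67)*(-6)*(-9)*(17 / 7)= 223.39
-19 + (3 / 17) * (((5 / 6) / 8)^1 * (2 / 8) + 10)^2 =-1.26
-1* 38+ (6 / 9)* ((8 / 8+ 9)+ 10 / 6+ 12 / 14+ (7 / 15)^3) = -2096698 / 70875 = -29.58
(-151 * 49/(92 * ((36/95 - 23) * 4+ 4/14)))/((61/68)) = 83645695/84154746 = 0.99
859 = 859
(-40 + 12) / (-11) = 28 / 11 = 2.55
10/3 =3.33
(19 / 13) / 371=19 / 4823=0.00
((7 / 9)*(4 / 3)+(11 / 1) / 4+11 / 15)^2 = 5958481 / 291600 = 20.43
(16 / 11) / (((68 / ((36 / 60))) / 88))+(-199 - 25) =-222.87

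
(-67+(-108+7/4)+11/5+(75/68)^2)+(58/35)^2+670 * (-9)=-35102781859/5664400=-6197.09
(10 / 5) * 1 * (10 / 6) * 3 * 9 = 90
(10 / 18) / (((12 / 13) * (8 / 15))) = 325 / 288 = 1.13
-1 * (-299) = 299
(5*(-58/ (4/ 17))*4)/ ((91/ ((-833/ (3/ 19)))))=11146730/ 39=285813.59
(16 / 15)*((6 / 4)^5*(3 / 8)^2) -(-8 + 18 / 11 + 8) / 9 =6739 / 7040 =0.96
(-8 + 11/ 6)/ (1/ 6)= -37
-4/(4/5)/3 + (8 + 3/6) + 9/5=259/30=8.63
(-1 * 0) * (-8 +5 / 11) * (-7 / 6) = 0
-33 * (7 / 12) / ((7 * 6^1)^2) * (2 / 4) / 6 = -0.00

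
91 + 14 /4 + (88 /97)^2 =1793789 /18818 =95.32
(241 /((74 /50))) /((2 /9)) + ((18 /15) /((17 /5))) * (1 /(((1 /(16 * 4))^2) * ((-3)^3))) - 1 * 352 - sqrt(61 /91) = 3704873 /11322 - sqrt(5551) /91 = 326.41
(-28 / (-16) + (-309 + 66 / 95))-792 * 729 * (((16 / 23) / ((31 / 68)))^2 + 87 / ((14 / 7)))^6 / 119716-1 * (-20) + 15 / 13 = -912217985052186577255788699302828245717325091043925721 / 20416603769593184775920763175289812342576480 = -44680202219.08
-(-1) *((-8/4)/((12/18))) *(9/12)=-9/4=-2.25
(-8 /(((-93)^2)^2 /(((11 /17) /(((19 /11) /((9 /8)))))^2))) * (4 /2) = -14641 /385400089636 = -0.00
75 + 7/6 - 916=-839.83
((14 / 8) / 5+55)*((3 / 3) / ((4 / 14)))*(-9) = -69741 / 40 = -1743.52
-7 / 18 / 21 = -1 / 54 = -0.02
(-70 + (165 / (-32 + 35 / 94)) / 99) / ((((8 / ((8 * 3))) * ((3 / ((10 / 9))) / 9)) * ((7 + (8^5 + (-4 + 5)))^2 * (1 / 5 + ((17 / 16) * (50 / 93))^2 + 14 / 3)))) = -2729240000 / 21734279351742529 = -0.00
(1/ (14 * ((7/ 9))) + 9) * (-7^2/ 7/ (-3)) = 297/ 14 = 21.21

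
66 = 66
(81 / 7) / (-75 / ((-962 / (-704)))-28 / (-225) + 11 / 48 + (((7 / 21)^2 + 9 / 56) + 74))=140259600 / 239269841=0.59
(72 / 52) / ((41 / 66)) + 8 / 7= 12580 / 3731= 3.37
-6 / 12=-1 / 2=-0.50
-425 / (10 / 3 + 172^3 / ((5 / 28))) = -6375 / 427429682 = -0.00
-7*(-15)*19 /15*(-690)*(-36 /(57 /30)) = 1738800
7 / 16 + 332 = 5319 / 16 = 332.44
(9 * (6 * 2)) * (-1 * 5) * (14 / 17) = -444.71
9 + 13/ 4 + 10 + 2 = 97/ 4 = 24.25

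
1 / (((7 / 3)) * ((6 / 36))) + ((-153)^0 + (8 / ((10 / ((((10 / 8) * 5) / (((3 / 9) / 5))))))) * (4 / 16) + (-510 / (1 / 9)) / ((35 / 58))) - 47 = -213667 / 28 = -7630.96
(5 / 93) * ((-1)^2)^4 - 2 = -181 / 93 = -1.95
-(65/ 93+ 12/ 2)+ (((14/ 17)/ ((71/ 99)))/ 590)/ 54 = -443654603/ 66228090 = -6.70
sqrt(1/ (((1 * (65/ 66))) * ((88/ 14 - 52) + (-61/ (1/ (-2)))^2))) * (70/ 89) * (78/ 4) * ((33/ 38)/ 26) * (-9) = -6237 * sqrt(779789010)/ 4566660488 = -0.04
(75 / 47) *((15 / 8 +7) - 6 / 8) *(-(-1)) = 12.97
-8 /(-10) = 4 /5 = 0.80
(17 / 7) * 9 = 153 / 7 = 21.86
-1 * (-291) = 291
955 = 955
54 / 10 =5.40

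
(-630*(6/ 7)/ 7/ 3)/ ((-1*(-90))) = -2/ 7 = -0.29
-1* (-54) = 54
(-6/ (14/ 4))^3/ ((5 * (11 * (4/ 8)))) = -0.18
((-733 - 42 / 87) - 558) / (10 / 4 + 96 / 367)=-27490502 / 58783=-467.66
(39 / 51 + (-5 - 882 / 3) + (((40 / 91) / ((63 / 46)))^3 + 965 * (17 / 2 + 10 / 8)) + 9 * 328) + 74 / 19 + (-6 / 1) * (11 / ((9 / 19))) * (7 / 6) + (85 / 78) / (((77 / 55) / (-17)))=2894770203132465059 / 243449192845404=11890.65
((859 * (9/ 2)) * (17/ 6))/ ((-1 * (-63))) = 14603/ 84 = 173.85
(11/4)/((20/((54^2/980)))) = 8019/19600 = 0.41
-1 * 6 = -6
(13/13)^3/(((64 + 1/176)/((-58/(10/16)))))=-81664/56325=-1.45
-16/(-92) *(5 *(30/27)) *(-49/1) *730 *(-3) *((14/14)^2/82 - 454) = -44386993000/943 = -47069981.97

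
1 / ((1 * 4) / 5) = 5 / 4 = 1.25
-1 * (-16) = 16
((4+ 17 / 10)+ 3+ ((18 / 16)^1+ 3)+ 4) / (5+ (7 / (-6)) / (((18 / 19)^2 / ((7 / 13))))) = 2126007 / 543355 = 3.91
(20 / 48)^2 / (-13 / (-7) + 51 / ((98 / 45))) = 1225 / 178344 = 0.01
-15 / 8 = -1.88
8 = 8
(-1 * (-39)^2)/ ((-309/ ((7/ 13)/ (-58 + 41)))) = -273/ 1751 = -0.16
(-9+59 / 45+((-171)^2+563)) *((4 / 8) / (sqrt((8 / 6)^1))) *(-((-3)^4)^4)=-3206583728073 *sqrt(3) / 10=-555396593574.61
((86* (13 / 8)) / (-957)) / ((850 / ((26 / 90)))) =-7267 / 146421000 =-0.00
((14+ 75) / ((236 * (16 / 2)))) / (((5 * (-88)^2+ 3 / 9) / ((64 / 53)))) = 534 / 363235447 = 0.00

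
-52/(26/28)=-56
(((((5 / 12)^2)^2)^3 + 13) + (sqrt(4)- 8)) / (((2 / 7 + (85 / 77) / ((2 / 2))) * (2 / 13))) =32.74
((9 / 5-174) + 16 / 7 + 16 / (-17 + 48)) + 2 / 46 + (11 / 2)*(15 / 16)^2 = -2102074327 / 12776960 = -164.52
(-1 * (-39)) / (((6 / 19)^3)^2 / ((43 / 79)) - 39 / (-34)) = 894154014286 / 26340420151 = 33.95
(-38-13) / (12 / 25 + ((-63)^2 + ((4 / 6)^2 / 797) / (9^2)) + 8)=-740791575 / 57774189781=-0.01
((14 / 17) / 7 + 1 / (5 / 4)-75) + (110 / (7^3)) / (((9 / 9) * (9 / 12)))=-6442213 / 87465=-73.65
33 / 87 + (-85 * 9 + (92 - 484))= -33542 / 29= -1156.62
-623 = -623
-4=-4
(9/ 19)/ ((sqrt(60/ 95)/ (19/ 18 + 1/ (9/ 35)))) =89*sqrt(57)/ 228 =2.95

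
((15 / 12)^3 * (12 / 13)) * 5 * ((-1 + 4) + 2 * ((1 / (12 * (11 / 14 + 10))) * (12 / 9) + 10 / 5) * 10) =36698125 / 94224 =389.48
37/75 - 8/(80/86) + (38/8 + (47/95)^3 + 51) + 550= 6150099311/10288500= 597.76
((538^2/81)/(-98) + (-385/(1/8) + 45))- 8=-12222389/3969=-3079.46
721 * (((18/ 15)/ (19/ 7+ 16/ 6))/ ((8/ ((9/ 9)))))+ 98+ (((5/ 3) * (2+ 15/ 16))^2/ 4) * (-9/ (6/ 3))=105452211/ 1157120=91.13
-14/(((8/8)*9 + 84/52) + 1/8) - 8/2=-5924/1117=-5.30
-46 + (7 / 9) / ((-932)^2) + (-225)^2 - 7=395352476359 / 7817616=50572.00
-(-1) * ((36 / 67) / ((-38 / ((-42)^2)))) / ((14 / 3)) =-5.34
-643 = -643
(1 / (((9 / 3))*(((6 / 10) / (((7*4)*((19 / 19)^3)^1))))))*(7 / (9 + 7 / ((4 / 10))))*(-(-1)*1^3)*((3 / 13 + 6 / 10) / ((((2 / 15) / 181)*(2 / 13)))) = 1596420 / 53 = 30121.13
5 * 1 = 5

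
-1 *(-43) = 43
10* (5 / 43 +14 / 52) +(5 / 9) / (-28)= 540265 / 140868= 3.84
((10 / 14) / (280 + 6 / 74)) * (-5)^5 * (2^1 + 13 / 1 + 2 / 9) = -79203125 / 652869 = -121.32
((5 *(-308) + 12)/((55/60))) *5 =-91680/11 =-8334.55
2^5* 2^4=512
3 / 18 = 0.17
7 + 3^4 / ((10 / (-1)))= -1.10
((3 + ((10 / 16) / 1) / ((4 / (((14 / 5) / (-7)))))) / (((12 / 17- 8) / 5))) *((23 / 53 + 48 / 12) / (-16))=938825 / 1682432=0.56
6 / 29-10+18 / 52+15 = 4187 / 754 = 5.55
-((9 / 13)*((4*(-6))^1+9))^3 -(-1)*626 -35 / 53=203215046 / 116441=1745.22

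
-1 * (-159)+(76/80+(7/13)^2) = 541611/3380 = 160.24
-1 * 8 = -8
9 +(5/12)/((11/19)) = 1283/132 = 9.72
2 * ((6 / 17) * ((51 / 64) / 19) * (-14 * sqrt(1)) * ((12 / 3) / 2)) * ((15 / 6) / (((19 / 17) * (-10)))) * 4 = 1071 / 1444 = 0.74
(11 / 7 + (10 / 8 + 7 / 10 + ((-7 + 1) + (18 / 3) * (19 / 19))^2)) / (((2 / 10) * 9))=493 / 252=1.96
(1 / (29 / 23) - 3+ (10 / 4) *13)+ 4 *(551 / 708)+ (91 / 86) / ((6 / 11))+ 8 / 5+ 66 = 102.95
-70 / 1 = -70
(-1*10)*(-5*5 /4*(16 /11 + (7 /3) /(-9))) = 44375 /594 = 74.71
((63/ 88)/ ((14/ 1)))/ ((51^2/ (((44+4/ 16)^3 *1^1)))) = 5545233/ 3255296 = 1.70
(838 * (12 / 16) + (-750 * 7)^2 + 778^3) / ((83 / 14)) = 6978637127 / 83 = 84079965.39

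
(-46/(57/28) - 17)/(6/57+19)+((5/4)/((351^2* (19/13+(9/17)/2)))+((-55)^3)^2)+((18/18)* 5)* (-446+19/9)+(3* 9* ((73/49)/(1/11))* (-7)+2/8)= 96876141694098570977/3499780284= 27680635306.45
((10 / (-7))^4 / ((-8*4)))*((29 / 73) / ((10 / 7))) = -3625 / 100156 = -0.04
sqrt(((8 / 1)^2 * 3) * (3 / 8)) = 6 * sqrt(2) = 8.49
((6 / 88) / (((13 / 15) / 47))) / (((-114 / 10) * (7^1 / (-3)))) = 10575 / 76076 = 0.14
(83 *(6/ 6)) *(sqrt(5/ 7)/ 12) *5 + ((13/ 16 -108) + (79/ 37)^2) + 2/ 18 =-20209907/ 197136 + 415 *sqrt(35)/ 84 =-73.29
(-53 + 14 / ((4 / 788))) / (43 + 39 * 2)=2705 / 121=22.36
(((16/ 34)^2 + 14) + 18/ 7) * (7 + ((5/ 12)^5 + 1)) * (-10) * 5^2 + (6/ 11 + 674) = -7605411242245/ 230719104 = -32963.94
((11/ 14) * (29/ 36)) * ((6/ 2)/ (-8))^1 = -319/ 1344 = -0.24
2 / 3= 0.67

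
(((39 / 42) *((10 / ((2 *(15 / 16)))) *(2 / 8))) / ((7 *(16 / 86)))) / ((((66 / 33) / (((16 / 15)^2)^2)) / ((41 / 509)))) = 187752448 / 3787914375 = 0.05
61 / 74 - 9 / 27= 109 / 222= 0.49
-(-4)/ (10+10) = 1/ 5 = 0.20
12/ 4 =3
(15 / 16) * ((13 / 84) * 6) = 195 / 224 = 0.87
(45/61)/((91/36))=1620/5551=0.29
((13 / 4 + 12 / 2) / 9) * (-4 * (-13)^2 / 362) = -6253 / 3258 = -1.92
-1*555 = -555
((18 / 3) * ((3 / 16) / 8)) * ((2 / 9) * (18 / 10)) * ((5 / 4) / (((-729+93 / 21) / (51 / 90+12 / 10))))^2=137641 / 263425884160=0.00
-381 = -381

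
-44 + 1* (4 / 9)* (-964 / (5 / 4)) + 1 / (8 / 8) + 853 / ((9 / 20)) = 7549 / 5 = 1509.80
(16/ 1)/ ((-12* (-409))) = 4/ 1227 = 0.00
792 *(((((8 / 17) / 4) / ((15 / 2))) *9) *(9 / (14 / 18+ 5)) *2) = 384912 / 1105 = 348.34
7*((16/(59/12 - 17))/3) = -448/145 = -3.09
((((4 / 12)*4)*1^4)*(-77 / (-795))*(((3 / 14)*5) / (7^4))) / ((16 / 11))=121 / 3054072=0.00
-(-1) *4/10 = 2/5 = 0.40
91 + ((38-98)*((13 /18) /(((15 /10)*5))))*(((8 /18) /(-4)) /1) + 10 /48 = 59519 /648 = 91.85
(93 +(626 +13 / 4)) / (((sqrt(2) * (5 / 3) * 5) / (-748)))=-1620729 * sqrt(2) / 50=-45841.14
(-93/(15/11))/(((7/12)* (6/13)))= -8866/35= -253.31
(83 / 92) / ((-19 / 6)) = -0.28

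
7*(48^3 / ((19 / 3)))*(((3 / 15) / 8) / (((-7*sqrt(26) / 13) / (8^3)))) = -569846.67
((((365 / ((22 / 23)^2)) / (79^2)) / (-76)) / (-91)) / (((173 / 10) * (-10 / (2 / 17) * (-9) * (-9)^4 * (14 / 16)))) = 193085 / 1587231076193309547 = 0.00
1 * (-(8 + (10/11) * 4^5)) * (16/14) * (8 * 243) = -160621056/77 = -2085987.74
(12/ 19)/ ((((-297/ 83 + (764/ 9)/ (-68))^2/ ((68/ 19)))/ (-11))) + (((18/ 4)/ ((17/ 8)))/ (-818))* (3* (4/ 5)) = -12653918557624044/ 11787599517320485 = -1.07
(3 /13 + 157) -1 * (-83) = 3123 /13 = 240.23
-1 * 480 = -480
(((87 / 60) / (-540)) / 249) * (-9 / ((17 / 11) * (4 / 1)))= 319 / 20318400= 0.00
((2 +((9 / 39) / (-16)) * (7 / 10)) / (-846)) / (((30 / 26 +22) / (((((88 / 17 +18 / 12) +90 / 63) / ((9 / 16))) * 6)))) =-2661377 / 303028740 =-0.01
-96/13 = -7.38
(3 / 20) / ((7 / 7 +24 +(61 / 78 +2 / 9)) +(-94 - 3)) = -351 / 166130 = -0.00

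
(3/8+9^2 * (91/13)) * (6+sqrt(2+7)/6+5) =104397/16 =6524.81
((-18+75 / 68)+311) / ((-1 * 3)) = -19999 / 204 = -98.03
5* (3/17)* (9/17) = 135/289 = 0.47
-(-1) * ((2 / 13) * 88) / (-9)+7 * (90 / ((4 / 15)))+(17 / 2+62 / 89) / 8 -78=380556881 / 166608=2284.15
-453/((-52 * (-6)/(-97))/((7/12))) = 102529/1248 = 82.15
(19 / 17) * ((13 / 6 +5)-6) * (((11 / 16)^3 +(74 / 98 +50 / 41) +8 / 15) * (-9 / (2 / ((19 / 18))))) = -126231980797 / 7194378240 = -17.55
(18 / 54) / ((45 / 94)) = 94 / 135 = 0.70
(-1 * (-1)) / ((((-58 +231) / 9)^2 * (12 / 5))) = 135 / 119716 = 0.00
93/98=0.95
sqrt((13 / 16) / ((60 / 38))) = sqrt(7410) / 120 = 0.72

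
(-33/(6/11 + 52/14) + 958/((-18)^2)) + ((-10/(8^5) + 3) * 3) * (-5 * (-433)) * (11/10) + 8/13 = 30312828979063/1414692864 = 21427.14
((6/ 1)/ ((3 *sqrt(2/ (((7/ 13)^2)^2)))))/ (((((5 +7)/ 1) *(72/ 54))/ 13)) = 49 *sqrt(2)/ 208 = 0.33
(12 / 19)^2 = 144 / 361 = 0.40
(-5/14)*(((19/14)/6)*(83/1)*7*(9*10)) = -118275/28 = -4224.11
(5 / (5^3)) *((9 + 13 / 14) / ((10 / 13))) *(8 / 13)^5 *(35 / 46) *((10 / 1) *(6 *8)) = 54657024 / 3284515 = 16.64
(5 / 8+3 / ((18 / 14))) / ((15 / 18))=71 / 20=3.55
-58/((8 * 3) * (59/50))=-725/354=-2.05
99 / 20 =4.95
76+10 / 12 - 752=-4051 / 6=-675.17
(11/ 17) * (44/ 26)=242/ 221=1.10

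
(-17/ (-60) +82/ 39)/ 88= 1861/ 68640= 0.03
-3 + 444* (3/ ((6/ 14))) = 3105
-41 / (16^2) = -41 / 256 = -0.16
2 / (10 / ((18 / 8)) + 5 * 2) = 9 / 65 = 0.14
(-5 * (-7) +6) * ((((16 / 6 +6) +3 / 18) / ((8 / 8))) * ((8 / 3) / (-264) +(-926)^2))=184466237279 / 594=310549221.01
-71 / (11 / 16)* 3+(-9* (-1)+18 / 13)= -42819 / 143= -299.43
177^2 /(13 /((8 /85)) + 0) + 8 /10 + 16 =269196 /1105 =243.62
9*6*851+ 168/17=781386/17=45963.88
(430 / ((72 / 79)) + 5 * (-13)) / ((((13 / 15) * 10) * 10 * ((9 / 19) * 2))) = 55651 / 11232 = 4.95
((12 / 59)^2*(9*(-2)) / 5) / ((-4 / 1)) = 648 / 17405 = 0.04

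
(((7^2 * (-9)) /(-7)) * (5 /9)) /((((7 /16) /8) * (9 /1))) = 640 /9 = 71.11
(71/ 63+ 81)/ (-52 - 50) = -2587/ 3213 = -0.81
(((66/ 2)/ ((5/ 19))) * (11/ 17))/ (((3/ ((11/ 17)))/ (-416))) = -10520224/ 1445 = -7280.43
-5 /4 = -1.25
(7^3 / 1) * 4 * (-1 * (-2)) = 2744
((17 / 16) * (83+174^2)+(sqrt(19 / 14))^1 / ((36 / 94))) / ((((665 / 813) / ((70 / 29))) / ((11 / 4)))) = 140107 * sqrt(266) / 92568+4615509129 / 17632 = 261793.58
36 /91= 0.40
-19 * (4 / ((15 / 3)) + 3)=-361 / 5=-72.20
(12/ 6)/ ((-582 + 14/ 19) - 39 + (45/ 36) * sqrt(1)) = -152/ 47045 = -0.00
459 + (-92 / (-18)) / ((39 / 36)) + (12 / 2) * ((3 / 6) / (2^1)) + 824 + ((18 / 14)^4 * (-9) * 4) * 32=-348103057 / 187278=-1858.75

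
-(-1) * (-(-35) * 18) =630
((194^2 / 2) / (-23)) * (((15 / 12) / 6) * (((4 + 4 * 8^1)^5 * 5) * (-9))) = 10667367187200 / 23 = 463798573356.52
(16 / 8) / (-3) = -2 / 3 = -0.67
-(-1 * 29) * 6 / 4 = 87 / 2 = 43.50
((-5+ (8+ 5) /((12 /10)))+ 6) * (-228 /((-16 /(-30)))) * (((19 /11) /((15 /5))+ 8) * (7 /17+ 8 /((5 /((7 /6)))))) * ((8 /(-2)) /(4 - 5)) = -221806627 /561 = -395377.23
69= 69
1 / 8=0.12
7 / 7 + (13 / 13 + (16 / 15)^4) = 3.29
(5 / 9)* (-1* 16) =-80 / 9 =-8.89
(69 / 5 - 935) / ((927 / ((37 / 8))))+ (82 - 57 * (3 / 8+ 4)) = -6376687 / 37080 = -171.97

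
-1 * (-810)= 810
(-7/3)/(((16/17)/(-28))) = 833/12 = 69.42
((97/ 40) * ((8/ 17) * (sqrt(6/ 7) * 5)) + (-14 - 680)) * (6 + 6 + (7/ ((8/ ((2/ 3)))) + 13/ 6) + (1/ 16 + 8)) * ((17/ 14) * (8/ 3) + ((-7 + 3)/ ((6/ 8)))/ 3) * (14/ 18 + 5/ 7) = -136914055/ 3969 + 38272805 * sqrt(42)/ 944622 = -34233.28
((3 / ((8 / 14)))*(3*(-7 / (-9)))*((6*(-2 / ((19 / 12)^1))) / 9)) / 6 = -98 / 57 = -1.72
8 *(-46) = -368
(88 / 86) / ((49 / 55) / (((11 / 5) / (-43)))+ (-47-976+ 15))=-5324 / 5335225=-0.00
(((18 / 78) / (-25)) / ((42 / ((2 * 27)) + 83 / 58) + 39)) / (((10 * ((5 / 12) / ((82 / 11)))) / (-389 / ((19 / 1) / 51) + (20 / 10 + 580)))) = 6765514632 / 36528366875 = 0.19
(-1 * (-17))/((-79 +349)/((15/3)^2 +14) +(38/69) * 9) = 5083/3552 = 1.43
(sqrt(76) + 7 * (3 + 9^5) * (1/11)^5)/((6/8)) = 551152/161051 + 8 * sqrt(19)/3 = 15.05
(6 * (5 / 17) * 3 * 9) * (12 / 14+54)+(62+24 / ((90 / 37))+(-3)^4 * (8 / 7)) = 708446 / 255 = 2778.22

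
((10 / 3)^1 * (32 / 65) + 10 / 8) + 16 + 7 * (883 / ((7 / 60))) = 8267827 / 156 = 52998.89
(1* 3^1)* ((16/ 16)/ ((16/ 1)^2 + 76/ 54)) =81/ 6950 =0.01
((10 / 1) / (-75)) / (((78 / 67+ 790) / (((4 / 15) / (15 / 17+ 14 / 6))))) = -1139 / 81499800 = -0.00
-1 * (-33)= 33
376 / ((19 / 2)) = 752 / 19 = 39.58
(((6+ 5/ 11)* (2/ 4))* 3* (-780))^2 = 6900624900/ 121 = 57029957.85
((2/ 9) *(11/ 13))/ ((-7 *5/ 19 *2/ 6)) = -418/ 1365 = -0.31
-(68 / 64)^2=-289 / 256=-1.13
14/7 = 2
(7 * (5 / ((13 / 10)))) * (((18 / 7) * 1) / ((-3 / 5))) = -1500 / 13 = -115.38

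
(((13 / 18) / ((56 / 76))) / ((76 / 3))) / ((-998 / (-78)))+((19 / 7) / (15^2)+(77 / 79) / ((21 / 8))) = 54835537 / 141915600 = 0.39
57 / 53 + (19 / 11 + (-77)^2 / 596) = 4430471 / 347468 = 12.75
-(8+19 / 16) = -147 / 16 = -9.19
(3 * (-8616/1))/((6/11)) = -47388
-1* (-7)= 7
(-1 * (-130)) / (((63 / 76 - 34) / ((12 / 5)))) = -23712 / 2521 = -9.41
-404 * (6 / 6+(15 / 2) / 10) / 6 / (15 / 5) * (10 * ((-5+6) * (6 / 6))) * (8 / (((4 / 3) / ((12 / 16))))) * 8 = -14140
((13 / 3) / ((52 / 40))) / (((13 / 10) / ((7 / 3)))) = 700 / 117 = 5.98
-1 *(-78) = 78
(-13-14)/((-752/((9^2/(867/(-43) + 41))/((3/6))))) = 94041/336896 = 0.28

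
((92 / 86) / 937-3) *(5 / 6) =-604135 / 241746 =-2.50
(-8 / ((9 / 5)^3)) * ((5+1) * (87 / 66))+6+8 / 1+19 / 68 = 623483 / 181764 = 3.43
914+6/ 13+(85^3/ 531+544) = 18051385/ 6903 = 2615.01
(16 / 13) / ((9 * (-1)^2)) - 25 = -2909 / 117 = -24.86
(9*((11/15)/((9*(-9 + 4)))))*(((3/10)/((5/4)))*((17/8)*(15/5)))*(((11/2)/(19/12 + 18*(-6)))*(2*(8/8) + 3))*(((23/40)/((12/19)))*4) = 2696727/12770000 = 0.21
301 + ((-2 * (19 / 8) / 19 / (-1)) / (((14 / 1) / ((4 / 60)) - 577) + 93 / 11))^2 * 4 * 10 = 9364192477 / 31110272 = 301.00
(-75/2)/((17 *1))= -75/34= -2.21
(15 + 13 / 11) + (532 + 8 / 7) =42298 / 77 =549.32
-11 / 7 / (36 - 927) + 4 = 4.00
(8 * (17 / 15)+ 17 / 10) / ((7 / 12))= 646 / 35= 18.46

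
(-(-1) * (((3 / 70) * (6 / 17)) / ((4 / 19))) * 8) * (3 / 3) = 342 / 595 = 0.57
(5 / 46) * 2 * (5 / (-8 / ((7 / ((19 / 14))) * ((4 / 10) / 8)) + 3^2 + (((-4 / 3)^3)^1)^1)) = -33075 / 742187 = -0.04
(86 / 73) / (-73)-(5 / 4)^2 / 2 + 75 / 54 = 907807 / 1534752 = 0.59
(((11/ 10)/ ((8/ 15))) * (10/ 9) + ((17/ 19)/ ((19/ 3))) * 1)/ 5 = 21079/ 43320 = 0.49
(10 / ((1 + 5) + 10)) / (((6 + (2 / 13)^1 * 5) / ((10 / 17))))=0.05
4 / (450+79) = 4 / 529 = 0.01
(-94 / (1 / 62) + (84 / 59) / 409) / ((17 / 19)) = -2672072296 / 410227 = -6513.64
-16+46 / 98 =-761 / 49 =-15.53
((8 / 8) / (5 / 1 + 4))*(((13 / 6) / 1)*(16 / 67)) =104 / 1809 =0.06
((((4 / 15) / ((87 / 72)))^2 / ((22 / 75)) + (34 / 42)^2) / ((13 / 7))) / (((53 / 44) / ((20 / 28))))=67018300 / 255537009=0.26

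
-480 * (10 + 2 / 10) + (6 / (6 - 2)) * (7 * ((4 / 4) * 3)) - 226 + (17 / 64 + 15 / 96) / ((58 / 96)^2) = -8560277 / 1682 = -5089.34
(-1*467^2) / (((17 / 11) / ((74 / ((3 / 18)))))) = -1065146676 / 17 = -62655686.82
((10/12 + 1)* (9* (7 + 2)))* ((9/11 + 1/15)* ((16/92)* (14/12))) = 3066/115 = 26.66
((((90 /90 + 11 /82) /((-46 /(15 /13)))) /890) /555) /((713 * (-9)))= 1 /111418128120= 0.00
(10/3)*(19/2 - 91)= -815/3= -271.67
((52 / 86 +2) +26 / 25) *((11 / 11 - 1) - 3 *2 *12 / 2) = -141048 / 1075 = -131.21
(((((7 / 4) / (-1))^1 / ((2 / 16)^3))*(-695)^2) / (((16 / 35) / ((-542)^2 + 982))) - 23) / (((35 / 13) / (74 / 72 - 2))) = 3627579615842299 / 36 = 100766100440063.86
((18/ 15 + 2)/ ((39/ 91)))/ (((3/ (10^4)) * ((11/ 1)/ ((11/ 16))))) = 14000/ 9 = 1555.56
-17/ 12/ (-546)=17/ 6552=0.00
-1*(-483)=483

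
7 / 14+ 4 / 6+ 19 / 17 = 233 / 102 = 2.28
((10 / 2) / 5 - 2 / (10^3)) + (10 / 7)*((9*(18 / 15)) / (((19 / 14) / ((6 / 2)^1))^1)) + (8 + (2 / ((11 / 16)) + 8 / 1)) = 5644291 / 104500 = 54.01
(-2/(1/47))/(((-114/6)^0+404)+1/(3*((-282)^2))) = -22425768/96621661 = -0.23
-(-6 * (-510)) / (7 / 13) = -39780 / 7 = -5682.86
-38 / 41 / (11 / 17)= -646 / 451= -1.43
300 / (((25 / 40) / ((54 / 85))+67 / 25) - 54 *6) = -3240000 / 3459631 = -0.94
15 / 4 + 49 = 211 / 4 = 52.75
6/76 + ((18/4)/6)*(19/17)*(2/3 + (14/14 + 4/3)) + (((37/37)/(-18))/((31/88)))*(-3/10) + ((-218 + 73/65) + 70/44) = -3653732725/17182308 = -212.65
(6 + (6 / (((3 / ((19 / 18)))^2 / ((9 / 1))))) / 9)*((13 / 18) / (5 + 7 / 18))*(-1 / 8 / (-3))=42601 / 1131408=0.04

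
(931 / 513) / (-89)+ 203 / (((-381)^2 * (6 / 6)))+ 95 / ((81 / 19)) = 22.26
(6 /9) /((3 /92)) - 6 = 130 /9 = 14.44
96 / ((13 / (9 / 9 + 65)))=6336 / 13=487.38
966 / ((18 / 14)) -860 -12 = -362 / 3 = -120.67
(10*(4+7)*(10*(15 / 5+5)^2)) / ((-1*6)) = -11733.33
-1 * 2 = -2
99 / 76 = 1.30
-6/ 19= -0.32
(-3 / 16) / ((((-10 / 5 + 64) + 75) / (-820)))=615 / 548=1.12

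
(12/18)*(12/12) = 2/3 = 0.67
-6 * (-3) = 18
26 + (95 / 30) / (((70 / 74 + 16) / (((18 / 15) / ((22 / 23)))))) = 95231 / 3630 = 26.23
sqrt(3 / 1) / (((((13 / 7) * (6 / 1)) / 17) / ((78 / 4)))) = 119 * sqrt(3) / 4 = 51.53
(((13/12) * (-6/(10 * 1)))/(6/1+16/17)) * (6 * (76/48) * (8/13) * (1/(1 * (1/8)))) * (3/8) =-969/590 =-1.64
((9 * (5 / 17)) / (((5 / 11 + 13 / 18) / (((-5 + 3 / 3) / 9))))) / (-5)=0.20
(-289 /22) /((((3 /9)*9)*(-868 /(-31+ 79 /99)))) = -0.15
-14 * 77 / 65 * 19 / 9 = -20482 / 585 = -35.01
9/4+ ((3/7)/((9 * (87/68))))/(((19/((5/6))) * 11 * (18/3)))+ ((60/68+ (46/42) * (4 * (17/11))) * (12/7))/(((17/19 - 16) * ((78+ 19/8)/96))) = 811688057071/669345924492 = 1.21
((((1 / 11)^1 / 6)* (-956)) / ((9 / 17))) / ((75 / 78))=-211276 / 7425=-28.45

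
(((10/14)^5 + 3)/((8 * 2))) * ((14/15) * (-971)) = -25996583/144060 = -180.46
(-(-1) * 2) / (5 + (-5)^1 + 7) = 2 / 7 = 0.29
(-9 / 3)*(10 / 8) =-15 / 4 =-3.75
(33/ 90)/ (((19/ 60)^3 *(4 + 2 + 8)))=39600/ 48013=0.82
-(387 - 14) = -373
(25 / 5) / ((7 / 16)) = 11.43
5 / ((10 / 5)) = 5 / 2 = 2.50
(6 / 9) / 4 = 1 / 6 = 0.17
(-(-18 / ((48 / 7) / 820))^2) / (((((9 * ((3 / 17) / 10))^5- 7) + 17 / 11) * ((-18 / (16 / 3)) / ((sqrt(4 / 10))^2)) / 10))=-25729484271260000000 / 25556952486069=-1006750.87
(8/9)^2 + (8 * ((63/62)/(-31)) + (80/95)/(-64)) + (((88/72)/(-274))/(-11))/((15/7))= 2086695313/4052402460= 0.51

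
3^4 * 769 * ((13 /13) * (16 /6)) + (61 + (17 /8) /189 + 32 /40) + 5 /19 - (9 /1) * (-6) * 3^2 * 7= 24356758207 /143640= 169568.07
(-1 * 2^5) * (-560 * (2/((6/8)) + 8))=573440/3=191146.67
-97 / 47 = -2.06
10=10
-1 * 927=-927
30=30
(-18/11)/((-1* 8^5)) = 9/180224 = 0.00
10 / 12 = 5 / 6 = 0.83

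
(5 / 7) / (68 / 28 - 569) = -5 / 3966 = -0.00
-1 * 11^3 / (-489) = 1331 / 489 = 2.72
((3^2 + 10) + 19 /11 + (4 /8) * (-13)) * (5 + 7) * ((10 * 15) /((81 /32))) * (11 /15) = 200320 /27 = 7419.26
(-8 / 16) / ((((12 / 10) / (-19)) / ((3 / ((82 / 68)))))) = 1615 / 82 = 19.70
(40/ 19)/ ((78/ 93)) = 620/ 247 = 2.51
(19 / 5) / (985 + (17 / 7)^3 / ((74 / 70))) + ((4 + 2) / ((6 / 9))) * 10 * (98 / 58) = 39919657463 / 262503650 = 152.07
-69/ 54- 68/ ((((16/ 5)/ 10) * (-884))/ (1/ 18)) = -263/ 208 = -1.26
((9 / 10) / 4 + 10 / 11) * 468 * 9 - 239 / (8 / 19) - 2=4207.17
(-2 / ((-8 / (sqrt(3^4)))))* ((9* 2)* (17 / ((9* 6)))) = 51 / 4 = 12.75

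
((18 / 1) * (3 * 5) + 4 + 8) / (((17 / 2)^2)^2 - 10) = 0.05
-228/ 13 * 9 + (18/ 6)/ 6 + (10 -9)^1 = -4065/ 26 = -156.35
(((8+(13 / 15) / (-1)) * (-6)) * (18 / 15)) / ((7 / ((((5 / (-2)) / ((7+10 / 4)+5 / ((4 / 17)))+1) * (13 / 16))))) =-157183 / 28700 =-5.48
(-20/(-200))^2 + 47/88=1197/2200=0.54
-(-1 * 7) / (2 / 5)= 35 / 2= 17.50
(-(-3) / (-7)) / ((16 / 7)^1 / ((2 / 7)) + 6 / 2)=-0.04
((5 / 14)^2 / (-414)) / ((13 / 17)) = -425 / 1054872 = -0.00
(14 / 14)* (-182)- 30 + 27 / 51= -3595 / 17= -211.47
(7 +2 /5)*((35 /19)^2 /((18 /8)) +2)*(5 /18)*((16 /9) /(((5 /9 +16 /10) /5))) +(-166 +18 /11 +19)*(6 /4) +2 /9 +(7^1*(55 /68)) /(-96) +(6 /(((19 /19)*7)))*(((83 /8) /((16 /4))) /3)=-89062086063311 /475240639104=-187.40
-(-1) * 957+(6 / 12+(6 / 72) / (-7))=80429 / 84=957.49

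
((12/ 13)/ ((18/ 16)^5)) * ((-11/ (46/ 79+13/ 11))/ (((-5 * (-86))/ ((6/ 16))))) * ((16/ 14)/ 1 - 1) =-78307328/ 196785024345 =-0.00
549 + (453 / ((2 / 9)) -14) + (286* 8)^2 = 10475035 / 2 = 5237517.50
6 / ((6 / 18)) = 18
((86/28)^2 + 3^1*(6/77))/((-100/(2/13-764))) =20697099/280280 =73.84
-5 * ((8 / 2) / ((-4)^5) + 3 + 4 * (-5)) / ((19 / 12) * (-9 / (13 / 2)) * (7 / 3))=-282945 / 17024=-16.62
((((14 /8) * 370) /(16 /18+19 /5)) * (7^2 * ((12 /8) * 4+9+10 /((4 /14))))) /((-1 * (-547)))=71386875 /115417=618.51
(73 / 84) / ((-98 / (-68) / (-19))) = -23579 / 2058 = -11.46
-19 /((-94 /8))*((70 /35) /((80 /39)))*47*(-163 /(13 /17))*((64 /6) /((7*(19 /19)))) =-842384 /35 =-24068.11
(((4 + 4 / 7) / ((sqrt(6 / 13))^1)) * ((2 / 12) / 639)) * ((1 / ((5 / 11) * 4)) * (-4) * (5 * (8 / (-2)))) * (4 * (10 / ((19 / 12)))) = 1.95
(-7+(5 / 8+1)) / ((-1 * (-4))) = -43 / 32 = -1.34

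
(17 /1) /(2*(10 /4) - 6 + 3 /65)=-1105 /62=-17.82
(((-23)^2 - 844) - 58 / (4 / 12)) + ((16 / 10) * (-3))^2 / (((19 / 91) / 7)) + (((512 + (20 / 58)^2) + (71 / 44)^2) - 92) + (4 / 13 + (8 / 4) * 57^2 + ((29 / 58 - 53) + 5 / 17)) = 1222450224875327 / 170917775600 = 7152.27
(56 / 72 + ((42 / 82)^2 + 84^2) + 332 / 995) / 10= 53118576514 / 75266775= 705.74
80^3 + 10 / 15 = 1536002 / 3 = 512000.67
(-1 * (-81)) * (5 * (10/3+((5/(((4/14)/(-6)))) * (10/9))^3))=-643123650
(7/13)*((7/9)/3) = 49/351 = 0.14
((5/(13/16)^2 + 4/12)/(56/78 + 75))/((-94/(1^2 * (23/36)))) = -0.00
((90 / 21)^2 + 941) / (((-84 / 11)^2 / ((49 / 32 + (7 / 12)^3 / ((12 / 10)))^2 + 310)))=191307637952248169 / 37165897875456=5147.40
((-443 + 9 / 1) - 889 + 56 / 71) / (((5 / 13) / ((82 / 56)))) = -7148063 / 1420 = -5033.85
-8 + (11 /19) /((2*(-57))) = -17339 /2166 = -8.01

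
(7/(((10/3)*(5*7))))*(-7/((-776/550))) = 231/776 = 0.30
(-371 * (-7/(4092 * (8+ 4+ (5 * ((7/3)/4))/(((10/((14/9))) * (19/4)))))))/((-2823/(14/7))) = -148029/3982133210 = -0.00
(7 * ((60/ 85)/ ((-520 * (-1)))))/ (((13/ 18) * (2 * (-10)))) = -189/ 287300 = -0.00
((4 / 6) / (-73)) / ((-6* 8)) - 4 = -21023 / 5256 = -4.00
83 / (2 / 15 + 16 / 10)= 1245 / 26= 47.88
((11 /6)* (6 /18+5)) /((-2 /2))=-88 /9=-9.78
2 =2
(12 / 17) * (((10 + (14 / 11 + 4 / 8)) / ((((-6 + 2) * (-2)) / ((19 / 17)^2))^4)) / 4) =13196228482857 / 10686190726897664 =0.00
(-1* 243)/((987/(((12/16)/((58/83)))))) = -20169/76328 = -0.26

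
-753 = -753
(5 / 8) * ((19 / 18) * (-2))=-95 / 72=-1.32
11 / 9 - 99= -880 / 9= -97.78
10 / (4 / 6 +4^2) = 0.60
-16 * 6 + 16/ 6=-280/ 3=-93.33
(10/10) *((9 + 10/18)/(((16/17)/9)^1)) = 731/8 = 91.38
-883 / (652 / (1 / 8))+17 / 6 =2.66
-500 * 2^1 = -1000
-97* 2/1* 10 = -1940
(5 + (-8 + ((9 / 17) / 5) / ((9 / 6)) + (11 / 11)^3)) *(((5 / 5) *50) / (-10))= 164 / 17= 9.65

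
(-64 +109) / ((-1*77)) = -45 / 77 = -0.58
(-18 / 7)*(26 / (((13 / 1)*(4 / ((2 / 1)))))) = -18 / 7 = -2.57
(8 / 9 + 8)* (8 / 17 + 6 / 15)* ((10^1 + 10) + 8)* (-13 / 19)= -430976 / 2907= -148.25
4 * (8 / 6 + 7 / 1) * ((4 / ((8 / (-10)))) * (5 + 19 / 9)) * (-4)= 4740.74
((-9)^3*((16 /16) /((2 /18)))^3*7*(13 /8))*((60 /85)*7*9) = -9140253759 /34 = -268830992.91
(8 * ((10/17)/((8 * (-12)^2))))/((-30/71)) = -71/7344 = -0.01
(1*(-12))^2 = 144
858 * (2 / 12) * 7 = 1001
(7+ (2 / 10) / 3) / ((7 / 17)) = 1802 / 105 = 17.16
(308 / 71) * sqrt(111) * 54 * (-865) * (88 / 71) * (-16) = 20256445440 * sqrt(111) / 5041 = 42335825.32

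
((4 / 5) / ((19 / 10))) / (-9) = -8 / 171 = -0.05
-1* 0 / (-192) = 0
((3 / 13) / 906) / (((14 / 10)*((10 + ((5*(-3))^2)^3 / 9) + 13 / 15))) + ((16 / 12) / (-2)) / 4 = -260866536433 / 1565199219948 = -0.17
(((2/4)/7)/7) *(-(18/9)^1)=-1/49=-0.02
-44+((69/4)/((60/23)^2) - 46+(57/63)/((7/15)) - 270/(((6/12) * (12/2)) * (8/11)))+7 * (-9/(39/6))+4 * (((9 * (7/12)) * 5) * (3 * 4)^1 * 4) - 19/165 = 162144764009/33633600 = 4820.92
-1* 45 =-45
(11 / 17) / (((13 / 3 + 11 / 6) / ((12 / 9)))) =88 / 629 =0.14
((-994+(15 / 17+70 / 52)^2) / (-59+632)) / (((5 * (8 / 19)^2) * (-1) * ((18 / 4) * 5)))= 23250998117 / 268664572800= 0.09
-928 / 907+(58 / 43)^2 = 1335276 / 1677043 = 0.80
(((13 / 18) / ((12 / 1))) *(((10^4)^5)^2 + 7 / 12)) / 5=1560000000000000000000000000000000000000091 / 12960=120370370370370370370370400000000000000.00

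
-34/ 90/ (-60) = 17/ 2700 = 0.01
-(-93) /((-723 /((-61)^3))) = 7036411 /241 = 29196.73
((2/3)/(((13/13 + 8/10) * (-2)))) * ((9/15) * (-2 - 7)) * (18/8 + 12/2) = 33/4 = 8.25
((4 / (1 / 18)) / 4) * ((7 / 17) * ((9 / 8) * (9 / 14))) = 729 / 136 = 5.36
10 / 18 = 5 / 9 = 0.56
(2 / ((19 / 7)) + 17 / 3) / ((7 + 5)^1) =365 / 684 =0.53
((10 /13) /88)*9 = 45 /572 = 0.08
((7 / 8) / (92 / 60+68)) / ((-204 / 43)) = -215 / 81056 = -0.00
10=10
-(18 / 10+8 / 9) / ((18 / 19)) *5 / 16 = -2299 / 2592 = -0.89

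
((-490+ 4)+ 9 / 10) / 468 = -539 / 520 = -1.04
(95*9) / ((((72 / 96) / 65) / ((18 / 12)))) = 111150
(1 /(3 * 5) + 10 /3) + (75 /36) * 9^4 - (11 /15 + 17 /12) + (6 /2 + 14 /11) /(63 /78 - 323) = 1259648268 /92147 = 13669.99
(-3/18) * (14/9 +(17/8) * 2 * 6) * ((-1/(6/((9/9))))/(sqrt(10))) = 487 * sqrt(10)/6480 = 0.24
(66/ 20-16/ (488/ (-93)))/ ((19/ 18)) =34857/ 5795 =6.02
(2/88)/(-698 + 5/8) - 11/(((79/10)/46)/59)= -18321101418/4848151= -3778.99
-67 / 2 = -33.50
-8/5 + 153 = 757/5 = 151.40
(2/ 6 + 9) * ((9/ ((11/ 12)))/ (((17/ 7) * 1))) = 7056/ 187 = 37.73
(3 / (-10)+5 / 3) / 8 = 0.17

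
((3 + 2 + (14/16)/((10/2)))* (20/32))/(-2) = -207/128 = -1.62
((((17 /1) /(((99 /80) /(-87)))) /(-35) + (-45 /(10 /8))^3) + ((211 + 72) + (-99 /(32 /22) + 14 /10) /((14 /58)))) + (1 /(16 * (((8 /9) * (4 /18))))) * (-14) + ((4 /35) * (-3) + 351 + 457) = -6772816301 /147840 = -45811.80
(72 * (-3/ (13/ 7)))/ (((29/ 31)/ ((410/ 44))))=-4804380/ 4147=-1158.52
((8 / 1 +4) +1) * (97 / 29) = 1261 / 29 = 43.48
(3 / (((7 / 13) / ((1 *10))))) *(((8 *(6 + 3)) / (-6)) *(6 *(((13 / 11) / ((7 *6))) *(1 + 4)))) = -304200 / 539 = -564.38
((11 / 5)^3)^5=4177248169415651 / 30517578125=136880.07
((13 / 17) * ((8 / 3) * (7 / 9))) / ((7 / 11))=1144 / 459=2.49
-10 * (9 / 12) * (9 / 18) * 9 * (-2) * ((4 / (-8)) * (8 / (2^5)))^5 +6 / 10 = 195933 / 327680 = 0.60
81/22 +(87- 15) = 1665/22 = 75.68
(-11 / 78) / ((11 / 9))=-3 / 26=-0.12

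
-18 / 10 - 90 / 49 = -891 / 245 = -3.64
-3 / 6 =-1 / 2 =-0.50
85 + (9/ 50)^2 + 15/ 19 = 4076539/ 47500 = 85.82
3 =3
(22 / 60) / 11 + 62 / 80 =97 / 120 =0.81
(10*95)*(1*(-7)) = -6650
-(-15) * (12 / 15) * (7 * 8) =672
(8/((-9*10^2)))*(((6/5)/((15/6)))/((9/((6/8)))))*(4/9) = -8/50625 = -0.00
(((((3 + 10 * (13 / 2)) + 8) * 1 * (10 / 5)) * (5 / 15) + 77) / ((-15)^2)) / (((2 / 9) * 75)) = 383 / 11250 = 0.03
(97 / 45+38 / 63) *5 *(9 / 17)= 869 / 119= 7.30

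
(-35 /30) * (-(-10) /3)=-35 /9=-3.89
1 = 1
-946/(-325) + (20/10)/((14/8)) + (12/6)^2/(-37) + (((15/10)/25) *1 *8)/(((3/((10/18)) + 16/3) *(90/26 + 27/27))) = 222082808/56144725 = 3.96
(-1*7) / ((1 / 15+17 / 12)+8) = -420 / 569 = -0.74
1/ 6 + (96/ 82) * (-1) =-247/ 246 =-1.00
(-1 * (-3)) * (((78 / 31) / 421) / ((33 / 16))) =1248 / 143561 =0.01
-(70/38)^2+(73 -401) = -119633/361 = -331.39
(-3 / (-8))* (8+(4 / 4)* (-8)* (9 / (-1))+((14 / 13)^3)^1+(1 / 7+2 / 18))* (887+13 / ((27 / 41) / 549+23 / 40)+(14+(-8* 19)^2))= 279005106241865 / 379925013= 734368.88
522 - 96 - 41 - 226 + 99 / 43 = 6936 / 43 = 161.30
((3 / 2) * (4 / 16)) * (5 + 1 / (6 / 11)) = 41 / 16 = 2.56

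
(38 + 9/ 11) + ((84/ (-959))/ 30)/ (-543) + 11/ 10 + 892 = 1525179169/ 1636602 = 931.92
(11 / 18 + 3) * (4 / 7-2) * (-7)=325 / 9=36.11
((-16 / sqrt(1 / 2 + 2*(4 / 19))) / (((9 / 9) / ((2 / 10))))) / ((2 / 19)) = -152*sqrt(1330) / 175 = -31.68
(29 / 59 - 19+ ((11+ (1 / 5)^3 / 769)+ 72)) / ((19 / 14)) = 47.52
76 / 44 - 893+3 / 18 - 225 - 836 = -128839 / 66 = -1952.11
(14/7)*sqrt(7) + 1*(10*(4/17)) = 40/17 + 2*sqrt(7) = 7.64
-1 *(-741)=741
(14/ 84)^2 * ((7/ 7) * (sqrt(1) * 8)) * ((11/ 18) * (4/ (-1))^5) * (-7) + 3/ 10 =788723/ 810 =973.73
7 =7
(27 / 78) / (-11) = -9 / 286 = -0.03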